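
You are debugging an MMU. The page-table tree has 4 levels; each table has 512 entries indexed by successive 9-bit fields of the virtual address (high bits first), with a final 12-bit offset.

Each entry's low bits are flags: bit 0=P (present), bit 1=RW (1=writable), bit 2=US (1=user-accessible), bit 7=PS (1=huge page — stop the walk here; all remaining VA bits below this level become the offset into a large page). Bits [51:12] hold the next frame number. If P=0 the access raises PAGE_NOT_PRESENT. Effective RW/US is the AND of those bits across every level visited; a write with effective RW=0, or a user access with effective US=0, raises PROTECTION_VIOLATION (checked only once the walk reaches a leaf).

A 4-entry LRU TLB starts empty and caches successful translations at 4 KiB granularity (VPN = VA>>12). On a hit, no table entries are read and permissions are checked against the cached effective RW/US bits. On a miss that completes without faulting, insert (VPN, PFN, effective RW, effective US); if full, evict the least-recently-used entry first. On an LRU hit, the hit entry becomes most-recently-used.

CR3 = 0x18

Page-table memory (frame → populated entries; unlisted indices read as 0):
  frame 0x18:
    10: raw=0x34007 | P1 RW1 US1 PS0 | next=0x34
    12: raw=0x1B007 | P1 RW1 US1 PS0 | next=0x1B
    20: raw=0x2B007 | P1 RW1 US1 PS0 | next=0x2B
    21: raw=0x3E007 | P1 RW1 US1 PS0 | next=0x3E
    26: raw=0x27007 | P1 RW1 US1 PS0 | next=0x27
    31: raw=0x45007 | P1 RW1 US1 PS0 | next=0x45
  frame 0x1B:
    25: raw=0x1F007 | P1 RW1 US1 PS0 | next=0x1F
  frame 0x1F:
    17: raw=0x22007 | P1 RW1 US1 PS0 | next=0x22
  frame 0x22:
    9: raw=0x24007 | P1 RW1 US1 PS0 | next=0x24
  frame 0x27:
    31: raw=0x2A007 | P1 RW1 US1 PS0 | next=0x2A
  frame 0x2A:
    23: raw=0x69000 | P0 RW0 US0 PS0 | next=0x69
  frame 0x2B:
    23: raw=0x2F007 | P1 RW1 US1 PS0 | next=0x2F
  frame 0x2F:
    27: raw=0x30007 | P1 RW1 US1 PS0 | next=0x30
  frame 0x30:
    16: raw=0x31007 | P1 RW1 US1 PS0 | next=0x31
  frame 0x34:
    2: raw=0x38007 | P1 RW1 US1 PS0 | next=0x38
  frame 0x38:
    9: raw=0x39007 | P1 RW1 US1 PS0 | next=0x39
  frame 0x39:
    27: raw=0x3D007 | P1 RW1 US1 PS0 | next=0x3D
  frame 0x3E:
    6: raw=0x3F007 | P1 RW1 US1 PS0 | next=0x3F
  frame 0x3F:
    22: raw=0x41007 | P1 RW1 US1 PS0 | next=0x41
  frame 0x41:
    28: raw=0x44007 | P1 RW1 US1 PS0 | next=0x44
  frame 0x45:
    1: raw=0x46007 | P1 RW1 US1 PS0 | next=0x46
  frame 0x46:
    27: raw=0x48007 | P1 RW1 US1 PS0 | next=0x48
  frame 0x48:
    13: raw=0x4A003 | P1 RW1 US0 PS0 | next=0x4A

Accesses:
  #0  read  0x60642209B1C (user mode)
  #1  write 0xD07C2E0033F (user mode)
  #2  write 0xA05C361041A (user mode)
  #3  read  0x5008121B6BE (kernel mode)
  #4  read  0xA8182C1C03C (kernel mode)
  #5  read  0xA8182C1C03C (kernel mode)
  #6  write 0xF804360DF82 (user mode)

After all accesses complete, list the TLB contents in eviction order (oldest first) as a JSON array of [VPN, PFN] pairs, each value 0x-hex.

Trace:
#0 VA=0x60642209B1C (r,user):
  lvl0: tbl 0x18, slot 12 ⇒ 0x1B007 (P1/RW1/US1/PS0)
  lvl1: tbl 0x1B, slot 25 ⇒ 0x1F007 (P1/RW1/US1/PS0)
  lvl2: tbl 0x1F, slot 17 ⇒ 0x22007 (P1/RW1/US1/PS0)
  lvl3: tbl 0x22, slot 9 ⇒ 0x24007 (P1/RW1/US1/PS0)
  ⇒ phys 0x24B1C  [4 reads]
#1 VA=0xD07C2E0033F (w,user):
  lvl0: tbl 0x18, slot 26 ⇒ 0x27007 (P1/RW1/US1/PS0)
  lvl1: tbl 0x27, slot 31 ⇒ 0x2A007 (P1/RW1/US1/PS0)
  lvl2: tbl 0x2A, slot 23 ⇒ 0x69000 (P0/RW0/US0/PS0)
  ✗ PAGE_NOT_PRESENT  [3 reads]
#2 VA=0xA05C361041A (w,user):
  lvl0: tbl 0x18, slot 20 ⇒ 0x2B007 (P1/RW1/US1/PS0)
  lvl1: tbl 0x2B, slot 23 ⇒ 0x2F007 (P1/RW1/US1/PS0)
  lvl2: tbl 0x2F, slot 27 ⇒ 0x30007 (P1/RW1/US1/PS0)
  lvl3: tbl 0x30, slot 16 ⇒ 0x31007 (P1/RW1/US1/PS0)
  ⇒ phys 0x3141A  [4 reads]
#3 VA=0x5008121B6BE (r,kernel):
  lvl0: tbl 0x18, slot 10 ⇒ 0x34007 (P1/RW1/US1/PS0)
  lvl1: tbl 0x34, slot 2 ⇒ 0x38007 (P1/RW1/US1/PS0)
  lvl2: tbl 0x38, slot 9 ⇒ 0x39007 (P1/RW1/US1/PS0)
  lvl3: tbl 0x39, slot 27 ⇒ 0x3D007 (P1/RW1/US1/PS0)
  ⇒ phys 0x3D6BE  [4 reads]
#4 VA=0xA8182C1C03C (r,kernel):
  lvl0: tbl 0x18, slot 21 ⇒ 0x3E007 (P1/RW1/US1/PS0)
  lvl1: tbl 0x3E, slot 6 ⇒ 0x3F007 (P1/RW1/US1/PS0)
  lvl2: tbl 0x3F, slot 22 ⇒ 0x41007 (P1/RW1/US1/PS0)
  lvl3: tbl 0x41, slot 28 ⇒ 0x44007 (P1/RW1/US1/PS0)
  ⇒ phys 0x4403C  [4 reads]
#5 VA=0xA8182C1C03C (r,kernel):
  TLB hit vpn=0xA8182C1C → PA=0x4403C
#6 VA=0xF804360DF82 (w,user):
  lvl0: tbl 0x18, slot 31 ⇒ 0x45007 (P1/RW1/US1/PS0)
  lvl1: tbl 0x45, slot 1 ⇒ 0x46007 (P1/RW1/US1/PS0)
  lvl2: tbl 0x46, slot 27 ⇒ 0x48007 (P1/RW1/US1/PS0)
  lvl3: tbl 0x48, slot 13 ⇒ 0x4A003 (P1/RW1/US0/PS0)
  ✗ PROTECTION_VIOLATION  [4 reads]

TLB: [["0x60642209", "0x24"], ["0xA05C3610", "0x31"], ["0x5008121B", "0x3D"], ["0xA8182C1C", "0x44"]]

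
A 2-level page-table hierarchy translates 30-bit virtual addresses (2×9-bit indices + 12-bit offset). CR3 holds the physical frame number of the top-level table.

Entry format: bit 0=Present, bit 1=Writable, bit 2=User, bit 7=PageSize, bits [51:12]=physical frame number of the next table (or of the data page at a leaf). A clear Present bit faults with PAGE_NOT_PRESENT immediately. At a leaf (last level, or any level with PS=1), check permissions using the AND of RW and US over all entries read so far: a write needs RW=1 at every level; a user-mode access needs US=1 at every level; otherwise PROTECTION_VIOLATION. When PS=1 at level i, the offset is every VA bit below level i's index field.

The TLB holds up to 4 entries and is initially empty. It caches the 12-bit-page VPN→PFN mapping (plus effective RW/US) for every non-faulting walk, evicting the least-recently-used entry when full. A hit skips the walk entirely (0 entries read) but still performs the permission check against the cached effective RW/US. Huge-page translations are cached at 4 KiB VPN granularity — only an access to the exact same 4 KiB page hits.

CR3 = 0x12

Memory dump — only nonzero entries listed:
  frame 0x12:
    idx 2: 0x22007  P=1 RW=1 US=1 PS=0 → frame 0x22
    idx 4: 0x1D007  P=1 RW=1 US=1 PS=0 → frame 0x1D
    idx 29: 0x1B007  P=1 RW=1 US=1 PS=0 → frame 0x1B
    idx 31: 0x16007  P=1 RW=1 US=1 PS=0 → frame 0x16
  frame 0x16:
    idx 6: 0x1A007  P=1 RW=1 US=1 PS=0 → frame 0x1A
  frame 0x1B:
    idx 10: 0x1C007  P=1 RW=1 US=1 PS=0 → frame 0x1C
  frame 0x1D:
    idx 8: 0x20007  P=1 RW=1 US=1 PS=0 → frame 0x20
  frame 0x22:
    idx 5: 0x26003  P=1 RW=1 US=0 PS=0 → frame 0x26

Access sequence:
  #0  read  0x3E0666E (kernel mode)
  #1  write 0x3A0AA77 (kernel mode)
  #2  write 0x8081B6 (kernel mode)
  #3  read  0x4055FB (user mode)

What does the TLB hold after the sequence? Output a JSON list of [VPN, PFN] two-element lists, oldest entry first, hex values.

Walk each access:
#0 VA=0x3E0666E (r,kernel):
  lvl0: tbl 0x12, slot 31 ⇒ 0x16007 (P1/RW1/US1/PS0)
  lvl1: tbl 0x16, slot 6 ⇒ 0x1A007 (P1/RW1/US1/PS0)
  → PA=0x1A66E  (2 entries read)
#1 VA=0x3A0AA77 (w,kernel):
  lvl0: tbl 0x12, slot 29 ⇒ 0x1B007 (P1/RW1/US1/PS0)
  lvl1: tbl 0x1B, slot 10 ⇒ 0x1C007 (P1/RW1/US1/PS0)
  → PA=0x1CA77  (2 entries read)
#2 VA=0x8081B6 (w,kernel):
  lvl0: tbl 0x12, slot 4 ⇒ 0x1D007 (P1/RW1/US1/PS0)
  lvl1: tbl 0x1D, slot 8 ⇒ 0x20007 (P1/RW1/US1/PS0)
  → PA=0x201B6  (2 entries read)
#3 VA=0x4055FB (r,user):
  lvl0: tbl 0x12, slot 2 ⇒ 0x22007 (P1/RW1/US1/PS0)
  lvl1: tbl 0x22, slot 5 ⇒ 0x26003 (P1/RW1/US0/PS0)
  ✗ PROTECTION_VIOLATION  [2 reads]

TLB: [["0x3E06", "0x1A"], ["0x3A0A", "0x1C"], ["0x808", "0x20"]]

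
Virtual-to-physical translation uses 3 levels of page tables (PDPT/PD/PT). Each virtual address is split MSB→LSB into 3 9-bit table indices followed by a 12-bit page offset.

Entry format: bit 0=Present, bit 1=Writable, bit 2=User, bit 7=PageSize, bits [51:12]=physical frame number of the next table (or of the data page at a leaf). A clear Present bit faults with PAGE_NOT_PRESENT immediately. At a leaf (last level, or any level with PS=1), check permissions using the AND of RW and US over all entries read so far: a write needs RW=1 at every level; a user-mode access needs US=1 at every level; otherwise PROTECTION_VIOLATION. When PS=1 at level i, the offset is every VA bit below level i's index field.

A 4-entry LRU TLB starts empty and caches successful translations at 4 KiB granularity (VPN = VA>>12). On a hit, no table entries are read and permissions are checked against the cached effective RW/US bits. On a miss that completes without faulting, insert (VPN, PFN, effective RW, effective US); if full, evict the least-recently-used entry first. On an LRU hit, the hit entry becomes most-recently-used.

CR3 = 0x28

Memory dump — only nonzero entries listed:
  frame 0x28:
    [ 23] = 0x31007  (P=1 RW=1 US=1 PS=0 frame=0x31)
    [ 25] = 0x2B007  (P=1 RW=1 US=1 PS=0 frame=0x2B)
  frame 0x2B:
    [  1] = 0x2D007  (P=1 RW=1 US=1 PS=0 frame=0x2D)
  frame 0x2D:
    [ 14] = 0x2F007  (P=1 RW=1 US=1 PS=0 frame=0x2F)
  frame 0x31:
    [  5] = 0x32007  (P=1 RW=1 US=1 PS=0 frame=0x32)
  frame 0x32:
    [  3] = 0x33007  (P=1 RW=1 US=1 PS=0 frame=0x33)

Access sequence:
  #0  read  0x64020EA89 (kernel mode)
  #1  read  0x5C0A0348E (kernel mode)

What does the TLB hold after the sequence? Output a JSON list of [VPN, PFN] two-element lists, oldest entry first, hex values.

Walk each access:
#0 VA=0x64020EA89 (r,kernel):
  L0: frame=0x28 idx=25 entry=0x2B007 [P=1 RW=1 US=1 PS=0]
  L1: frame=0x2B idx=1 entry=0x2D007 [P=1 RW=1 US=1 PS=0]
  L2: frame=0x2D idx=14 entry=0x2F007 [P=1 RW=1 US=1 PS=0]
  → PA=0x2FA89  (3 entries read)
#1 VA=0x5C0A0348E (r,kernel):
  L0: frame=0x28 idx=23 entry=0x31007 [P=1 RW=1 US=1 PS=0]
  L1: frame=0x31 idx=5 entry=0x32007 [P=1 RW=1 US=1 PS=0]
  L2: frame=0x32 idx=3 entry=0x33007 [P=1 RW=1 US=1 PS=0]
  → PA=0x3348E  (3 entries read)

TLB: [["0x64020E", "0x2F"], ["0x5C0A03", "0x33"]]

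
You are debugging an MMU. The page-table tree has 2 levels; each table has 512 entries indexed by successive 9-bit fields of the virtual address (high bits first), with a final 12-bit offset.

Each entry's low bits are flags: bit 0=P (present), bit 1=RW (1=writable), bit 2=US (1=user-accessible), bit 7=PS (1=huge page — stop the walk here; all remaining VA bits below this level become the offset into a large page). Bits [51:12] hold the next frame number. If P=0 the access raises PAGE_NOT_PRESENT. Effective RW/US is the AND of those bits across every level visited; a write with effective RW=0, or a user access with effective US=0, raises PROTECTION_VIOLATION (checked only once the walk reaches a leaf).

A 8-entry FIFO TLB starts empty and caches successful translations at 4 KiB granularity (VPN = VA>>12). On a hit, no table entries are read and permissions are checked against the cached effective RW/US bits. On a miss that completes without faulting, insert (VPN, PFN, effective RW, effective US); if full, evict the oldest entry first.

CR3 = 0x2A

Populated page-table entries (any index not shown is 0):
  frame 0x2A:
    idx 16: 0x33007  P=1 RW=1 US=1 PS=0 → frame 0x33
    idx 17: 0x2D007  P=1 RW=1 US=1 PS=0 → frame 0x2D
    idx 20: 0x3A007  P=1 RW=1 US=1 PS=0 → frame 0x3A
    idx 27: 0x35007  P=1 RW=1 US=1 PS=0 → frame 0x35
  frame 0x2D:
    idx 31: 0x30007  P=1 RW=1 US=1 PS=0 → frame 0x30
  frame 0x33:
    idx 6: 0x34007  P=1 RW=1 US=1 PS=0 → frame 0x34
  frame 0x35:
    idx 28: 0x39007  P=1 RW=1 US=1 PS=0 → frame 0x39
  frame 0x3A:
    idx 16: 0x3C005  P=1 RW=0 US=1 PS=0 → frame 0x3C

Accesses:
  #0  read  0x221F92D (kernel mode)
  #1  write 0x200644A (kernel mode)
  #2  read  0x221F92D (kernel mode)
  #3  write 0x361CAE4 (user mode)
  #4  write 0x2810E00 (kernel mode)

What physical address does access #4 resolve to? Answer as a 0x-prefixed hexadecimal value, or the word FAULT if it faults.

Walk each access:
#0 VA=0x221F92D (r,kernel):
  lvl0: tbl 0x2A, slot 17 ⇒ 0x2D007 (P1/RW1/US1/PS0)
  lvl1: tbl 0x2D, slot 31 ⇒ 0x30007 (P1/RW1/US1/PS0)
  → PA=0x3092D  (2 entries read)
#1 VA=0x200644A (w,kernel):
  lvl0: tbl 0x2A, slot 16 ⇒ 0x33007 (P1/RW1/US1/PS0)
  lvl1: tbl 0x33, slot 6 ⇒ 0x34007 (P1/RW1/US1/PS0)
  → PA=0x3444A  (2 entries read)
#2 VA=0x221F92D (r,kernel):
  TLB hit vpn=0x221F → PA=0x3092D
#3 VA=0x361CAE4 (w,user):
  lvl0: tbl 0x2A, slot 27 ⇒ 0x35007 (P1/RW1/US1/PS0)
  lvl1: tbl 0x35, slot 28 ⇒ 0x39007 (P1/RW1/US1/PS0)
  → PA=0x39AE4  (2 entries read)
#4 VA=0x2810E00 (w,kernel):
  lvl0: tbl 0x2A, slot 20 ⇒ 0x3A007 (P1/RW1/US1/PS0)
  lvl1: tbl 0x3A, slot 16 ⇒ 0x3C005 (P1/RW0/US1/PS0)
  → PROTECTION_VIOLATION  (2 entries read)

Access #4 PA: FAULT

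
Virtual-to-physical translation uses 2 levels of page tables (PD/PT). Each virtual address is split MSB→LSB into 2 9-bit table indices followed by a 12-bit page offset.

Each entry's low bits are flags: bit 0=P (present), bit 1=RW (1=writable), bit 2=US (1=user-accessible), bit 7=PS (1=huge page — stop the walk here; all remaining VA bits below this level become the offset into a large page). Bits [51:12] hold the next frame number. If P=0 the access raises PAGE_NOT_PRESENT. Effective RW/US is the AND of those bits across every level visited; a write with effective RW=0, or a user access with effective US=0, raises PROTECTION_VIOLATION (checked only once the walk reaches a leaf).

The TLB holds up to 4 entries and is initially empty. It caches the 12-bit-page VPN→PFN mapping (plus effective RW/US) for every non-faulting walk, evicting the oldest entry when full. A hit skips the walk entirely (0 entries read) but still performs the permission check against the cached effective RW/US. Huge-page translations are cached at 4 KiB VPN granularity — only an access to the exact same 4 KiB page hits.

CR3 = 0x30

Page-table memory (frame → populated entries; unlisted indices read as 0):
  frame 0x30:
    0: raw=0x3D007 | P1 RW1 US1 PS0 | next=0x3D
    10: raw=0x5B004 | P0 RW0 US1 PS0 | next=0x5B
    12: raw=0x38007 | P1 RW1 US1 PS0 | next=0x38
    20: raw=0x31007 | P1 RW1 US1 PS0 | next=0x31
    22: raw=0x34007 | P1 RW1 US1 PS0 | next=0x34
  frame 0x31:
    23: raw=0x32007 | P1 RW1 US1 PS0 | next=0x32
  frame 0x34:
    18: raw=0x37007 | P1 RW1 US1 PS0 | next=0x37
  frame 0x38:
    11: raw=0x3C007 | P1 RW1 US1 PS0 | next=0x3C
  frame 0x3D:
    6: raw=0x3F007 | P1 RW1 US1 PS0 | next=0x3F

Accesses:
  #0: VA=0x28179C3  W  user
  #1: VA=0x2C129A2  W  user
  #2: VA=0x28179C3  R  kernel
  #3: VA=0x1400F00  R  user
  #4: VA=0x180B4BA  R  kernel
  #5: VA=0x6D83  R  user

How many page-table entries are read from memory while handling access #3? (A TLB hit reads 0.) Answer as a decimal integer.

Trace:
#0 VA=0x28179C3 (w,user):
  [0] read 0x30 idx=20: raw=0x31007 flags P=1 W=1 U=1 S=0
  [1] read 0x31 idx=23: raw=0x32007 flags P=1 W=1 U=1 S=0
  ✓ 0x329C3  — 2 lookups
#1 VA=0x2C129A2 (w,user):
  [0] read 0x30 idx=22: raw=0x34007 flags P=1 W=1 U=1 S=0
  [1] read 0x34 idx=18: raw=0x37007 flags P=1 W=1 U=1 S=0
  ✓ 0x379A2  — 2 lookups
#2 VA=0x28179C3 (r,kernel):
  TLB hit vpn=0x2817 → PA=0x329C3
#3 VA=0x1400F00 (r,user):
  [0] read 0x30 idx=10: raw=0x5B004 flags P=0 W=0 U=1 S=0
  → PAGE_NOT_PRESENT  (1 entries read)
#4 VA=0x180B4BA (r,kernel):
  [0] read 0x30 idx=12: raw=0x38007 flags P=1 W=1 U=1 S=0
  [1] read 0x38 idx=11: raw=0x3C007 flags P=1 W=1 U=1 S=0
  ✓ 0x3C4BA  — 2 lookups
#5 VA=0x6D83 (r,user):
  [0] read 0x30 idx=0: raw=0x3D007 flags P=1 W=1 U=1 S=0
  [1] read 0x3D idx=6: raw=0x3F007 flags P=1 W=1 U=1 S=0
  ✓ 0x3FD83  — 2 lookups

Entries read for #3: 1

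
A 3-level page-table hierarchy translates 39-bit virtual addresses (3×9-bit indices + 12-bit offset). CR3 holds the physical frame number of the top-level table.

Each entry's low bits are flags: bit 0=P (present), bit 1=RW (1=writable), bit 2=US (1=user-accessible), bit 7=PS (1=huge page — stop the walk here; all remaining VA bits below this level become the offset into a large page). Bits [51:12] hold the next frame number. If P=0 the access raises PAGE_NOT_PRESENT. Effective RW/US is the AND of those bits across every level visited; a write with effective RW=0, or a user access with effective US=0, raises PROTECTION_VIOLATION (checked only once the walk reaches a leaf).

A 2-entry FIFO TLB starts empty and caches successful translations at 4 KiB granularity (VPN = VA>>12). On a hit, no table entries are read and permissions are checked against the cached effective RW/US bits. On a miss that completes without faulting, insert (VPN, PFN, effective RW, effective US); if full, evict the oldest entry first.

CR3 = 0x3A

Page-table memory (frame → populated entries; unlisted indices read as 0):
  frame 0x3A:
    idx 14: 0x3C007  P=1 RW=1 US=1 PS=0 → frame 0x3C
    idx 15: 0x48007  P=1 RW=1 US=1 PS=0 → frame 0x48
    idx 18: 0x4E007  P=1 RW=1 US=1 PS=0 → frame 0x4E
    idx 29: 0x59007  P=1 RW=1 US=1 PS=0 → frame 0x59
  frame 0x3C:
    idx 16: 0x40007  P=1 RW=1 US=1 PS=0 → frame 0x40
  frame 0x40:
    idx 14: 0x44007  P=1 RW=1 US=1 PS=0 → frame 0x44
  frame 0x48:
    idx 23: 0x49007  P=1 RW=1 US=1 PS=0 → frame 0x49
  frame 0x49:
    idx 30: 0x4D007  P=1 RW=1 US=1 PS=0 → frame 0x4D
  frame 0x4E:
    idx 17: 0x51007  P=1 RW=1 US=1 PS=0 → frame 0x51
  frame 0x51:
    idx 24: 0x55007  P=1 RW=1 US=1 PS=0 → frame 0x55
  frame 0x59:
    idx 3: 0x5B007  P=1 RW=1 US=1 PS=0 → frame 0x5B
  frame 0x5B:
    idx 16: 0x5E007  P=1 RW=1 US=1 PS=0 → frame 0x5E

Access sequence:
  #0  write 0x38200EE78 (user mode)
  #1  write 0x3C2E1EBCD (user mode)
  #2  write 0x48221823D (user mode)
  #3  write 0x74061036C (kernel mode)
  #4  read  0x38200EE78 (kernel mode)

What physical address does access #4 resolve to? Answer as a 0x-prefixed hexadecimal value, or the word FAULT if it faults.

Walk each access:
#0 VA=0x38200EE78 (w,user):
  L0 @0x3A[14] → 0x3C007  P=1,RW=1,US=1,PS=0
  L1 @0x3C[16] → 0x40007  P=1,RW=1,US=1,PS=0
  L2 @0x40[14] → 0x44007  P=1,RW=1,US=1,PS=0
  ⇒ phys 0x44E78  [3 reads]
#1 VA=0x3C2E1EBCD (w,user):
  L0 @0x3A[15] → 0x48007  P=1,RW=1,US=1,PS=0
  L1 @0x48[23] → 0x49007  P=1,RW=1,US=1,PS=0
  L2 @0x49[30] → 0x4D007  P=1,RW=1,US=1,PS=0
  ⇒ phys 0x4DBCD  [3 reads]
#2 VA=0x48221823D (w,user):
  L0 @0x3A[18] → 0x4E007  P=1,RW=1,US=1,PS=0
  L1 @0x4E[17] → 0x51007  P=1,RW=1,US=1,PS=0
  L2 @0x51[24] → 0x55007  P=1,RW=1,US=1,PS=0
  ⇒ phys 0x5523D  [3 reads]
#3 VA=0x74061036C (w,kernel):
  L0 @0x3A[29] → 0x59007  P=1,RW=1,US=1,PS=0
  L1 @0x59[3] → 0x5B007  P=1,RW=1,US=1,PS=0
  L2 @0x5B[16] → 0x5E007  P=1,RW=1,US=1,PS=0
  ⇒ phys 0x5E36C  [3 reads]
#4 VA=0x38200EE78 (r,kernel):
  L0 @0x3A[14] → 0x3C007  P=1,RW=1,US=1,PS=0
  L1 @0x3C[16] → 0x40007  P=1,RW=1,US=1,PS=0
  L2 @0x40[14] → 0x44007  P=1,RW=1,US=1,PS=0
  ⇒ phys 0x44E78  [3 reads]

Access #4 PA: 0x44E78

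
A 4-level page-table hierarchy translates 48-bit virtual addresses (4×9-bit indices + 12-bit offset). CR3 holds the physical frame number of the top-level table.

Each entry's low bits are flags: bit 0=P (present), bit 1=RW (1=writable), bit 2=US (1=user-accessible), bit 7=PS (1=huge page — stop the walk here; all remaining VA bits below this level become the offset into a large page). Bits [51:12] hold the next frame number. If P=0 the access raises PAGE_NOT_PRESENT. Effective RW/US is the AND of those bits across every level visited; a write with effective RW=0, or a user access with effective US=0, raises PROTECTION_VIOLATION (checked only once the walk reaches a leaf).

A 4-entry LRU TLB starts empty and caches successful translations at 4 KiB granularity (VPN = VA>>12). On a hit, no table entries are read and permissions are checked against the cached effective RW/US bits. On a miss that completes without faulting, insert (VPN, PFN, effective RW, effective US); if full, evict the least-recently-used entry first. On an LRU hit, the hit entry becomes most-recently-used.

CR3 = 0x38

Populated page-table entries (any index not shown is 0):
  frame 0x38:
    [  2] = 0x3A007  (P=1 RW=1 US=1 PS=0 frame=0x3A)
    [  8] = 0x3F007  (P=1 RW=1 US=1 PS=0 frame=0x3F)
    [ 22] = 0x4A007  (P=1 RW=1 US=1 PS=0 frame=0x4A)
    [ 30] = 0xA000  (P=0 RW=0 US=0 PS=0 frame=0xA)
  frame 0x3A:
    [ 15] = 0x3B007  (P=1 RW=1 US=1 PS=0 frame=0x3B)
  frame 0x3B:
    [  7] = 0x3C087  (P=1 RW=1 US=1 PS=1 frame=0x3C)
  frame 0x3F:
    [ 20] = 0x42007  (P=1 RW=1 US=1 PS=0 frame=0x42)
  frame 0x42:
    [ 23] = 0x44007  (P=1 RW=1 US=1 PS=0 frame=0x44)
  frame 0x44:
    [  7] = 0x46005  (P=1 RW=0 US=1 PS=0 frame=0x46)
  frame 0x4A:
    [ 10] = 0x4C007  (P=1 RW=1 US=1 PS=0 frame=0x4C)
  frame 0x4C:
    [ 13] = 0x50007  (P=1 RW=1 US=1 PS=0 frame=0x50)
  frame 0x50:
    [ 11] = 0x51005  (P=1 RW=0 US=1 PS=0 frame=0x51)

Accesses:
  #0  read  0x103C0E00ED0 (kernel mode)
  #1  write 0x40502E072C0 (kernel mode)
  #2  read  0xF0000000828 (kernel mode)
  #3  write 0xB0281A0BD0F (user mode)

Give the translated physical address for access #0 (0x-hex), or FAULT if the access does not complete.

Per-access translation:
#0 VA=0x103C0E00ED0 (r,kernel):
  L0: frame=0x38 idx=2 entry=0x3A007 [P=1 RW=1 US=1 PS=0]
  L1: frame=0x3A idx=15 entry=0x3B007 [P=1 RW=1 US=1 PS=0]
  L2: frame=0x3B idx=7 entry=0x3C087 [P=1 RW=1 US=1 PS=1]
  ⇒ phys 0x3CED0 (huge @L2)  [3 reads]
#1 VA=0x40502E072C0 (w,kernel):
  L0: frame=0x38 idx=8 entry=0x3F007 [P=1 RW=1 US=1 PS=0]
  L1: frame=0x3F idx=20 entry=0x42007 [P=1 RW=1 US=1 PS=0]
  L2: frame=0x42 idx=23 entry=0x44007 [P=1 RW=1 US=1 PS=0]
  L3: frame=0x44 idx=7 entry=0x46005 [P=1 RW=0 US=1 PS=0]
  ⇒ fault: PROTECTION_VIOLATION  — 4 lookups
#2 VA=0xF0000000828 (r,kernel):
  L0: frame=0x38 idx=30 entry=0xA000 [P=0 RW=0 US=0 PS=0]
  ⇒ fault: PAGE_NOT_PRESENT  — 1 lookups
#3 VA=0xB0281A0BD0F (w,user):
  L0: frame=0x38 idx=22 entry=0x4A007 [P=1 RW=1 US=1 PS=0]
  L1: frame=0x4A idx=10 entry=0x4C007 [P=1 RW=1 US=1 PS=0]
  L2: frame=0x4C idx=13 entry=0x50007 [P=1 RW=1 US=1 PS=0]
  L3: frame=0x50 idx=11 entry=0x51005 [P=1 RW=0 US=1 PS=0]
  ⇒ fault: PROTECTION_VIOLATION  — 4 lookups

Access #0 PA: 0x3CED0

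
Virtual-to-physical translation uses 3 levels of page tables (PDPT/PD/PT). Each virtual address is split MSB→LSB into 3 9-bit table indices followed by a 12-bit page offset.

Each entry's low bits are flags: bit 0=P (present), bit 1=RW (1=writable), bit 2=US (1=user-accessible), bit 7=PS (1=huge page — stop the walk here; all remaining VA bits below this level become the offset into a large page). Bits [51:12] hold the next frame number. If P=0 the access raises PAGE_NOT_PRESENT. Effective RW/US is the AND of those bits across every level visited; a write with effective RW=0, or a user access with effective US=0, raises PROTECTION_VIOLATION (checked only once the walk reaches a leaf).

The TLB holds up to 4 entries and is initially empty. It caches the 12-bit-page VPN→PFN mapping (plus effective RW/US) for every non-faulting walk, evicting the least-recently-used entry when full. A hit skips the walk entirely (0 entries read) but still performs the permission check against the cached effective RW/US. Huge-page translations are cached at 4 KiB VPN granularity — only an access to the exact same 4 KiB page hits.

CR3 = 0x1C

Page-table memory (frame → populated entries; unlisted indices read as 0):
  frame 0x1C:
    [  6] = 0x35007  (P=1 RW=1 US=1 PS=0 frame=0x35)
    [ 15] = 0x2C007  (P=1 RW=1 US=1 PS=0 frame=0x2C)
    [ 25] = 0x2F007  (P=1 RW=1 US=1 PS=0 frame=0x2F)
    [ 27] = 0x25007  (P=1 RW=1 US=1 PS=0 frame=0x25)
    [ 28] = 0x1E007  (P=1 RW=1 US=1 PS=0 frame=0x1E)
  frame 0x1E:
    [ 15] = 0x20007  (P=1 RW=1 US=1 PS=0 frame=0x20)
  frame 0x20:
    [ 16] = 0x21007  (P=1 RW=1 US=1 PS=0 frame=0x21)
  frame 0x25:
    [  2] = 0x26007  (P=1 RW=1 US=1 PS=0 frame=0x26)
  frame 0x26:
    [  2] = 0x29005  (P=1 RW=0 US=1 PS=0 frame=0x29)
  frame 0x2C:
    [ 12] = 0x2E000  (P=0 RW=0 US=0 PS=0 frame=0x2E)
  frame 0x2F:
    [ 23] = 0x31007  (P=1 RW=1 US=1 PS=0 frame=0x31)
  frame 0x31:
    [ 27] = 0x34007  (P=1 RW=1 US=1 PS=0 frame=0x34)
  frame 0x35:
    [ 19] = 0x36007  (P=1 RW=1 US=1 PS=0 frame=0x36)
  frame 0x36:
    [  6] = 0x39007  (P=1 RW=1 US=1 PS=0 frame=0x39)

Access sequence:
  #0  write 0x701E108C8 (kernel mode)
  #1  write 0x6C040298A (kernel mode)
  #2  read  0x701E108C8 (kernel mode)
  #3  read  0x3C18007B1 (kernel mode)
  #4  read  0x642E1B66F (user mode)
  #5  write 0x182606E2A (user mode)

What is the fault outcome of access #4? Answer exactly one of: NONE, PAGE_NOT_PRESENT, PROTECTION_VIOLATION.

Per-access translation:
#0 VA=0x701E108C8 (w,kernel):
  L0 @0x1C[28] → 0x1E007  P=1,RW=1,US=1,PS=0
  L1 @0x1E[15] → 0x20007  P=1,RW=1,US=1,PS=0
  L2 @0x20[16] → 0x21007  P=1,RW=1,US=1,PS=0
  → PA=0x218C8  (3 entries read)
#1 VA=0x6C040298A (w,kernel):
  L0 @0x1C[27] → 0x25007  P=1,RW=1,US=1,PS=0
  L1 @0x25[2] → 0x26007  P=1,RW=1,US=1,PS=0
  L2 @0x26[2] → 0x29005  P=1,RW=0,US=1,PS=0
  → PROTECTION_VIOLATION  (3 entries read)
#2 VA=0x701E108C8 (r,kernel):
  TLB hit vpn=0x701E10 → PA=0x218C8
#3 VA=0x3C18007B1 (r,kernel):
  L0 @0x1C[15] → 0x2C007  P=1,RW=1,US=1,PS=0
  L1 @0x2C[12] → 0x2E000  P=0,RW=0,US=0,PS=0
  → PAGE_NOT_PRESENT  (2 entries read)
#4 VA=0x642E1B66F (r,user):
  L0 @0x1C[25] → 0x2F007  P=1,RW=1,US=1,PS=0
  L1 @0x2F[23] → 0x31007  P=1,RW=1,US=1,PS=0
  L2 @0x31[27] → 0x34007  P=1,RW=1,US=1,PS=0
  → PA=0x3466F  (3 entries read)
#5 VA=0x182606E2A (w,user):
  L0 @0x1C[6] → 0x35007  P=1,RW=1,US=1,PS=0
  L1 @0x35[19] → 0x36007  P=1,RW=1,US=1,PS=0
  L2 @0x36[6] → 0x39007  P=1,RW=1,US=1,PS=0
  → PA=0x39E2A  (3 entries read)

Access #4 fault: NONE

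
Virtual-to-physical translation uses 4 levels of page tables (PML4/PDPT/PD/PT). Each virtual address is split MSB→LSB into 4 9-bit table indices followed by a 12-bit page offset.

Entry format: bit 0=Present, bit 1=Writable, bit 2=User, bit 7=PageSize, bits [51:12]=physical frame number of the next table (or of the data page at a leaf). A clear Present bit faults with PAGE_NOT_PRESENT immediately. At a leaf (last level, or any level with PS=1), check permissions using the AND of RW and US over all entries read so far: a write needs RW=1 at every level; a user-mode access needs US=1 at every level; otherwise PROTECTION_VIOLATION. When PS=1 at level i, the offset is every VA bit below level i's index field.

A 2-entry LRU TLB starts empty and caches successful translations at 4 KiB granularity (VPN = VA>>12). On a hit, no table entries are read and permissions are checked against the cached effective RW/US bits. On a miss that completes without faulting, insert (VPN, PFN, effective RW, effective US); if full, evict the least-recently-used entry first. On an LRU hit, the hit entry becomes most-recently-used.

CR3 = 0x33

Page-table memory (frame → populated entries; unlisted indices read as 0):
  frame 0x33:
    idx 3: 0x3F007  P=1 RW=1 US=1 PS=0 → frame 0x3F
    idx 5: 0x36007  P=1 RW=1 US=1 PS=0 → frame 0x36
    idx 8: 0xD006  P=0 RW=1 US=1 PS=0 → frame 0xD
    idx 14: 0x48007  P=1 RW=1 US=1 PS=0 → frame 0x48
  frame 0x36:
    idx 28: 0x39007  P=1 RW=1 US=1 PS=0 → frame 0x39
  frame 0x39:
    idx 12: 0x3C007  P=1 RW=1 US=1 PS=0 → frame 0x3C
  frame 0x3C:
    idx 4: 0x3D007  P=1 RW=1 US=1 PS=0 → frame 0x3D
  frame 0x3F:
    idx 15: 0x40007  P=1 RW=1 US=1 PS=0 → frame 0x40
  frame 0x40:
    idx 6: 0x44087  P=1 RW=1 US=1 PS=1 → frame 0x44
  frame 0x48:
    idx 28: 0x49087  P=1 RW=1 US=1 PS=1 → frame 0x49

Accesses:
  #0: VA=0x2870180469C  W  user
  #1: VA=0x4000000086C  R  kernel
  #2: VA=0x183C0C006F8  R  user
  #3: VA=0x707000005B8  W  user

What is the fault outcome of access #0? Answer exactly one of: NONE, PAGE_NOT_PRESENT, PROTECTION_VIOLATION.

Trace:
#0 VA=0x2870180469C (w,user):
  L0: frame=0x33 idx=5 entry=0x36007 [P=1 RW=1 US=1 PS=0]
  L1: frame=0x36 idx=28 entry=0x39007 [P=1 RW=1 US=1 PS=0]
  L2: frame=0x39 idx=12 entry=0x3C007 [P=1 RW=1 US=1 PS=0]
  L3: frame=0x3C idx=4 entry=0x3D007 [P=1 RW=1 US=1 PS=0]
  → PA=0x3D69C  (4 entries read)
#1 VA=0x4000000086C (r,kernel):
  L0: frame=0x33 idx=8 entry=0xD006 [P=0 RW=1 US=1 PS=0]
  → PAGE_NOT_PRESENT  (1 entries read)
#2 VA=0x183C0C006F8 (r,user):
  L0: frame=0x33 idx=3 entry=0x3F007 [P=1 RW=1 US=1 PS=0]
  L1: frame=0x3F idx=15 entry=0x40007 [P=1 RW=1 US=1 PS=0]
  L2: frame=0x40 idx=6 entry=0x44087 [P=1 RW=1 US=1 PS=1]
  → PA=0x446F8 (huge @L2)  (3 entries read)
#3 VA=0x707000005B8 (w,user):
  L0: frame=0x33 idx=14 entry=0x48007 [P=1 RW=1 US=1 PS=0]
  L1: frame=0x48 idx=28 entry=0x49087 [P=1 RW=1 US=1 PS=1]
  → PA=0x495B8 (huge @L1)  (2 entries read)

Access #0 fault: NONE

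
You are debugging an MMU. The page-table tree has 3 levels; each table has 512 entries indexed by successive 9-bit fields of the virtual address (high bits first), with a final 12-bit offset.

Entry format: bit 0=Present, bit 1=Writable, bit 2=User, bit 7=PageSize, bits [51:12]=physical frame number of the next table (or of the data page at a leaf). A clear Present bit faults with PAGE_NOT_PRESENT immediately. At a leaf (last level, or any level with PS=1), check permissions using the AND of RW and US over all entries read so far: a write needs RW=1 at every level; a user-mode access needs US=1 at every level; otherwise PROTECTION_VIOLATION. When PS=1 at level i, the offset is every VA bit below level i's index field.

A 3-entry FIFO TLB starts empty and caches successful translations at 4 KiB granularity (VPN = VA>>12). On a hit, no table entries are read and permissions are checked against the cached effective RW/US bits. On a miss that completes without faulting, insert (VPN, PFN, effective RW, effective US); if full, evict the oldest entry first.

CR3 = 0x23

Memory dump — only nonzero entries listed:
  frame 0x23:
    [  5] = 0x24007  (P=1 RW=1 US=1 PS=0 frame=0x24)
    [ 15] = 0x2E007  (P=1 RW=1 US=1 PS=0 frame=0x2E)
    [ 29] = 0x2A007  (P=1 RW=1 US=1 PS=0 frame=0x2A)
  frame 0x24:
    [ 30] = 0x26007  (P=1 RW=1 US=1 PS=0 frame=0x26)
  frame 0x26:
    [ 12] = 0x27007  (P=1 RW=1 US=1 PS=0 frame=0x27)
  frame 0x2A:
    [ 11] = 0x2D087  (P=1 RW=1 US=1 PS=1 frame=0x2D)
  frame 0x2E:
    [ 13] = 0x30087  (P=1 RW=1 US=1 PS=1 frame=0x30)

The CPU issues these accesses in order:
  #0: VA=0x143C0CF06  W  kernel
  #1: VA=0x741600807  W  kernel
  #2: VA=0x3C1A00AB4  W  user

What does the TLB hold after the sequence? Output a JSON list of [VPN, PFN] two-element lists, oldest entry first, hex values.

Walk each access:
#0 VA=0x143C0CF06 (w,kernel):
  L0: frame=0x23 idx=5 entry=0x24007 [P=1 RW=1 US=1 PS=0]
  L1: frame=0x24 idx=30 entry=0x26007 [P=1 RW=1 US=1 PS=0]
  L2: frame=0x26 idx=12 entry=0x27007 [P=1 RW=1 US=1 PS=0]
  ⇒ phys 0x27F06  [3 reads]
#1 VA=0x741600807 (w,kernel):
  L0: frame=0x23 idx=29 entry=0x2A007 [P=1 RW=1 US=1 PS=0]
  L1: frame=0x2A idx=11 entry=0x2D087 [P=1 RW=1 US=1 PS=1]
  ⇒ phys 0x2D807 (huge @L1)  [2 reads]
#2 VA=0x3C1A00AB4 (w,user):
  L0: frame=0x23 idx=15 entry=0x2E007 [P=1 RW=1 US=1 PS=0]
  L1: frame=0x2E idx=13 entry=0x30087 [P=1 RW=1 US=1 PS=1]
  ⇒ phys 0x30AB4 (huge @L1)  [2 reads]

TLB: [["0x143C0C", "0x27"], ["0x741600", "0x2D"], ["0x3C1A00", "0x30"]]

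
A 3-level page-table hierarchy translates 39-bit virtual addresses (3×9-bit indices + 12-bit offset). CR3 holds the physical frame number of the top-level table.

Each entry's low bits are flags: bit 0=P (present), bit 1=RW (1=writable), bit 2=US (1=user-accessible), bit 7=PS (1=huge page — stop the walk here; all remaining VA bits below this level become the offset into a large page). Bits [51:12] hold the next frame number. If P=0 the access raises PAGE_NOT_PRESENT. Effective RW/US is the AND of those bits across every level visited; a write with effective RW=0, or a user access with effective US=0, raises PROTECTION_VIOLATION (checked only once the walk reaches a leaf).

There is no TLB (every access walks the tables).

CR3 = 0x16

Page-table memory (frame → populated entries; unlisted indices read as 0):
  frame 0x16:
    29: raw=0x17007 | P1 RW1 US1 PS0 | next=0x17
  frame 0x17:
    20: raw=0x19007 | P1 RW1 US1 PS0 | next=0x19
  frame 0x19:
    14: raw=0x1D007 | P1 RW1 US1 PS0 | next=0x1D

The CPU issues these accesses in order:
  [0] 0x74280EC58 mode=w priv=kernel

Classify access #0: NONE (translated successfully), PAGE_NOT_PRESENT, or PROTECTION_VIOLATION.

Per-access translation:
#0 VA=0x74280EC58 (w,kernel):
  [0] read 0x16 idx=29: raw=0x17007 flags P=1 W=1 U=1 S=0
  [1] read 0x17 idx=20: raw=0x19007 flags P=1 W=1 U=1 S=0
  [2] read 0x19 idx=14: raw=0x1D007 flags P=1 W=1 U=1 S=0
  ✓ 0x1DC58  — 3 lookups

Access #0 fault: NONE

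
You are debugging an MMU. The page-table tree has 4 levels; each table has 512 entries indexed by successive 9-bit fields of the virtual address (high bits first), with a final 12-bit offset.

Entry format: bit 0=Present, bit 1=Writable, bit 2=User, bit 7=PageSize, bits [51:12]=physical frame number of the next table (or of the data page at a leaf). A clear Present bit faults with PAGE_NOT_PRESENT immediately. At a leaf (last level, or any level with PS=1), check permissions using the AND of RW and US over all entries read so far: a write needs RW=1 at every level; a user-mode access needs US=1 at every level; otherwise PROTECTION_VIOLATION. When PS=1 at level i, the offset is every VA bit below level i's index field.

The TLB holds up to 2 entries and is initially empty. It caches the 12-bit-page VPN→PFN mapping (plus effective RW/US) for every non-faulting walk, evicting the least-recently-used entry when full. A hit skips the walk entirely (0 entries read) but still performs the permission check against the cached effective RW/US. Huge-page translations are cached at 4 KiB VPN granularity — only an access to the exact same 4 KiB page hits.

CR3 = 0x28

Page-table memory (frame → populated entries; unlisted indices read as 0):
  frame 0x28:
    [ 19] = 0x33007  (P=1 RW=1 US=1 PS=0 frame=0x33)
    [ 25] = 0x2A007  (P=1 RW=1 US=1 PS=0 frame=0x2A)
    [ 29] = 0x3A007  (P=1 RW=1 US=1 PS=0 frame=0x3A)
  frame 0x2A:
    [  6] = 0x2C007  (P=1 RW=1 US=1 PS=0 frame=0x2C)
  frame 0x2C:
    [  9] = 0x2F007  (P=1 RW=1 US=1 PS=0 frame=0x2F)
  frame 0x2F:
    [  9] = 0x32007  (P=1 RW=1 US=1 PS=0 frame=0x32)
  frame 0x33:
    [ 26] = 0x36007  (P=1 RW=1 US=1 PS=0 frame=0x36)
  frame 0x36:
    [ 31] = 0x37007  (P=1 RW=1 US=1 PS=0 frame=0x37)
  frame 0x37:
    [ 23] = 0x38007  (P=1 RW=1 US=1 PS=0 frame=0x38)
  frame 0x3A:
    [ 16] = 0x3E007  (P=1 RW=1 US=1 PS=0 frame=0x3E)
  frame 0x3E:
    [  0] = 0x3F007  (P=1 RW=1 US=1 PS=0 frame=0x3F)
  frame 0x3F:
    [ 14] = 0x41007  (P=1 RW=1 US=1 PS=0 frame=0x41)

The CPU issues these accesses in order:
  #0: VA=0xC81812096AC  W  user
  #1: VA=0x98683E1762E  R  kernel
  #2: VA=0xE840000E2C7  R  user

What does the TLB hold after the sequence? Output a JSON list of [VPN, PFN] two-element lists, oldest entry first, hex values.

Walk each access:
#0 VA=0xC81812096AC (w,user):
  L0 @0x28[25] → 0x2A007  P=1,RW=1,US=1,PS=0
  L1 @0x2A[6] → 0x2C007  P=1,RW=1,US=1,PS=0
  L2 @0x2C[9] → 0x2F007  P=1,RW=1,US=1,PS=0
  L3 @0x2F[9] → 0x32007  P=1,RW=1,US=1,PS=0
  ⇒ phys 0x326AC  [4 reads]
#1 VA=0x98683E1762E (r,kernel):
  L0 @0x28[19] → 0x33007  P=1,RW=1,US=1,PS=0
  L1 @0x33[26] → 0x36007  P=1,RW=1,US=1,PS=0
  L2 @0x36[31] → 0x37007  P=1,RW=1,US=1,PS=0
  L3 @0x37[23] → 0x38007  P=1,RW=1,US=1,PS=0
  ⇒ phys 0x3862E  [4 reads]
#2 VA=0xE840000E2C7 (r,user):
  L0 @0x28[29] → 0x3A007  P=1,RW=1,US=1,PS=0
  L1 @0x3A[16] → 0x3E007  P=1,RW=1,US=1,PS=0
  L2 @0x3E[0] → 0x3F007  P=1,RW=1,US=1,PS=0
  L3 @0x3F[14] → 0x41007  P=1,RW=1,US=1,PS=0
  ⇒ phys 0x412C7  [4 reads]

TLB: [["0x98683E17", "0x38"], ["0xE840000E", "0x41"]]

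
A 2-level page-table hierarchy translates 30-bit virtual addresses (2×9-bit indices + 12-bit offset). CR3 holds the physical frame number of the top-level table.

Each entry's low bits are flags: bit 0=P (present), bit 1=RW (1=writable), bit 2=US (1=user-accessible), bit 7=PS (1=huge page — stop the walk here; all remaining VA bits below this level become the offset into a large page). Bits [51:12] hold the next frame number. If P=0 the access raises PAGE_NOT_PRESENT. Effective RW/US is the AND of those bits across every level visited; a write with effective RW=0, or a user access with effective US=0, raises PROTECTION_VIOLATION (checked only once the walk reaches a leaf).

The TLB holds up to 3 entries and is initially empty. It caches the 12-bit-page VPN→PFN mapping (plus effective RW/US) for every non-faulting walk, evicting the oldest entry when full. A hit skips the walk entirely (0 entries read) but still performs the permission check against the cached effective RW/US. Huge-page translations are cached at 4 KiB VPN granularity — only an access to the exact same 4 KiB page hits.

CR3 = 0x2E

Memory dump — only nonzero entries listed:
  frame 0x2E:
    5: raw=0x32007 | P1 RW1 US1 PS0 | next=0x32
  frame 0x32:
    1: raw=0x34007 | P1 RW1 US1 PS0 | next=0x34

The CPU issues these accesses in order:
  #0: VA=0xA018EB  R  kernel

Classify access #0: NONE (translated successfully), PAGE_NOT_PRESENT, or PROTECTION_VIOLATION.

Per-access translation:
#0 VA=0xA018EB (r,kernel):
  lvl0: tbl 0x2E, slot 5 ⇒ 0x32007 (P1/RW1/US1/PS0)
  lvl1: tbl 0x32, slot 1 ⇒ 0x34007 (P1/RW1/US1/PS0)
  ✓ 0x348EB  — 2 lookups

Access #0 fault: NONE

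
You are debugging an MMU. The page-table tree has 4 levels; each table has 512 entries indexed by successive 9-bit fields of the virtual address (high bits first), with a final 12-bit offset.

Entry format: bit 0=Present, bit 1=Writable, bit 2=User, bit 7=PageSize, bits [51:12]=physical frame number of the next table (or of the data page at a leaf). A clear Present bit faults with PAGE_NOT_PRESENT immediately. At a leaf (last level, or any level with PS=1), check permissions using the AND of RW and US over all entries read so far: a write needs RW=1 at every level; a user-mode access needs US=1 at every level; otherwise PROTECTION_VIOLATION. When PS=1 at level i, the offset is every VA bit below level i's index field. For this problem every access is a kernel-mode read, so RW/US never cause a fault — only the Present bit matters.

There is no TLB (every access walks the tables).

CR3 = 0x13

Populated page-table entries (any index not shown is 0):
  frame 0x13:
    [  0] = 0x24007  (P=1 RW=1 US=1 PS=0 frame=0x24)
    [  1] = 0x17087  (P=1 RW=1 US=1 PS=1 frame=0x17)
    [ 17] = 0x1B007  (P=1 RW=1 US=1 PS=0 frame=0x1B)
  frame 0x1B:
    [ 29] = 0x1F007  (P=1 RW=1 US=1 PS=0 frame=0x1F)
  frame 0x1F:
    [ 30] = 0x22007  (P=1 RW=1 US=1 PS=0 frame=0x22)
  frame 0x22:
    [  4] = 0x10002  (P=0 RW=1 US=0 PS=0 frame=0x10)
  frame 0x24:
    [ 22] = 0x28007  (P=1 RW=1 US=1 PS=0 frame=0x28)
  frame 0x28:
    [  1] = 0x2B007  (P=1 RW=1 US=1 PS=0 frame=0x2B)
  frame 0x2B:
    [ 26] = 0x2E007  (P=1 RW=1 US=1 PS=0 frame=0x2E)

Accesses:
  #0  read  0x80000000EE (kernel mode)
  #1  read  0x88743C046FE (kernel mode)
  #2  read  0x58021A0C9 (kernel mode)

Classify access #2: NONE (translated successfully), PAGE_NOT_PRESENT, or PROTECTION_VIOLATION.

Per-access translation:
#0 VA=0x80000000EE (r,kernel):
  [0] read 0x13 idx=1: raw=0x17087 flags P=1 W=1 U=1 S=1
  ✓ 0x170EE (huge @L0)  — 1 lookups
#1 VA=0x88743C046FE (r,kernel):
  [0] read 0x13 idx=17: raw=0x1B007 flags P=1 W=1 U=1 S=0
  [1] read 0x1B idx=29: raw=0x1F007 flags P=1 W=1 U=1 S=0
  [2] read 0x1F idx=30: raw=0x22007 flags P=1 W=1 U=1 S=0
  [3] read 0x22 idx=4: raw=0x10002 flags P=0 W=1 U=0 S=0
  → PAGE_NOT_PRESENT  (4 entries read)
#2 VA=0x58021A0C9 (r,kernel):
  [0] read 0x13 idx=0: raw=0x24007 flags P=1 W=1 U=1 S=0
  [1] read 0x24 idx=22: raw=0x28007 flags P=1 W=1 U=1 S=0
  [2] read 0x28 idx=1: raw=0x2B007 flags P=1 W=1 U=1 S=0
  [3] read 0x2B idx=26: raw=0x2E007 flags P=1 W=1 U=1 S=0
  ✓ 0x2E0C9  — 4 lookups

Access #2 fault: NONE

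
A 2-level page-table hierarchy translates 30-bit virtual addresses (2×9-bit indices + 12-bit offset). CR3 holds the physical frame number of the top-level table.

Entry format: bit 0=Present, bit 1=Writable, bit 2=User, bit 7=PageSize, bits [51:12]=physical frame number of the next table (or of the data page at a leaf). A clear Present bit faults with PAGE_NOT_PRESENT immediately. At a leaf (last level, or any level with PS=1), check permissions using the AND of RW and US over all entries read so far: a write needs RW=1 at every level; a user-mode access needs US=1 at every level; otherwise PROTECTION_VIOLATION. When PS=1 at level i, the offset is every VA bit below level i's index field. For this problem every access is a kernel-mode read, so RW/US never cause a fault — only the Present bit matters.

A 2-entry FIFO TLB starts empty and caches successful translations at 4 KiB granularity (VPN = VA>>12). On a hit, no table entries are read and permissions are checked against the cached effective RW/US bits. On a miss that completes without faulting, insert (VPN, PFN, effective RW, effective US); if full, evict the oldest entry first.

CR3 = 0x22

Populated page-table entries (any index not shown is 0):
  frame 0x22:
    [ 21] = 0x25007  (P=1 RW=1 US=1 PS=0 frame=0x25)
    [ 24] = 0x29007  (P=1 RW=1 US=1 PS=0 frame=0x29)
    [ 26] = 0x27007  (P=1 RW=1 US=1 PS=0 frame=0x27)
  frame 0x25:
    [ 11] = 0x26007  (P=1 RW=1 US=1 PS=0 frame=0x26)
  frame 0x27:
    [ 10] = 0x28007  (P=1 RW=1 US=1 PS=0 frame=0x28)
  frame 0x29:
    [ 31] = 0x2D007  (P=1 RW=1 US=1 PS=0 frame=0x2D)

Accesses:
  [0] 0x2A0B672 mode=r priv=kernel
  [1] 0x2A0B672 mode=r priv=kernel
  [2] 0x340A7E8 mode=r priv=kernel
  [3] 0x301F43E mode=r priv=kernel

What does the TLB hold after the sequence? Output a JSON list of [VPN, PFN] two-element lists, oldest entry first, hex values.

Trace:
#0 VA=0x2A0B672 (r,kernel):
  L0: frame=0x22 idx=21 entry=0x25007 [P=1 RW=1 US=1 PS=0]
  L1: frame=0x25 idx=11 entry=0x26007 [P=1 RW=1 US=1 PS=0]
  ⇒ phys 0x26672  [2 reads]
#1 VA=0x2A0B672 (r,kernel):
  TLB hit vpn=0x2A0B → PA=0x26672
#2 VA=0x340A7E8 (r,kernel):
  L0: frame=0x22 idx=26 entry=0x27007 [P=1 RW=1 US=1 PS=0]
  L1: frame=0x27 idx=10 entry=0x28007 [P=1 RW=1 US=1 PS=0]
  ⇒ phys 0x287E8  [2 reads]
#3 VA=0x301F43E (r,kernel):
  L0: frame=0x22 idx=24 entry=0x29007 [P=1 RW=1 US=1 PS=0]
  L1: frame=0x29 idx=31 entry=0x2D007 [P=1 RW=1 US=1 PS=0]
  ⇒ phys 0x2D43E  [2 reads]

TLB: [["0x340A", "0x28"], ["0x301F", "0x2D"]]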